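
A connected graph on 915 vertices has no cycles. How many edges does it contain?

A tree on n vertices always has exactly n - 1 edges.
For n = 915: edges = 915 - 1 = 914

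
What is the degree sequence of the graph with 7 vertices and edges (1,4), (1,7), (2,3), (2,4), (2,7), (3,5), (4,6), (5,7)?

Step 1: Count edges incident to each vertex:
  deg(1) = 2 (neighbors: 4, 7)
  deg(2) = 3 (neighbors: 3, 4, 7)
  deg(3) = 2 (neighbors: 2, 5)
  deg(4) = 3 (neighbors: 1, 2, 6)
  deg(5) = 2 (neighbors: 3, 7)
  deg(6) = 1 (neighbors: 4)
  deg(7) = 3 (neighbors: 1, 2, 5)

Step 2: Sort degrees in non-increasing order:
  Degrees: [2, 3, 2, 3, 2, 1, 3] -> sorted: [3, 3, 3, 2, 2, 2, 1]

Degree sequence: [3, 3, 3, 2, 2, 2, 1]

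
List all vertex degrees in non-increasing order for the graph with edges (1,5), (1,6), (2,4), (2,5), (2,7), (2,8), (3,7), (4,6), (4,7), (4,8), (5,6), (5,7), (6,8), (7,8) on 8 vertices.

Step 1: Count edges incident to each vertex:
  deg(1) = 2 (neighbors: 5, 6)
  deg(2) = 4 (neighbors: 4, 5, 7, 8)
  deg(3) = 1 (neighbors: 7)
  deg(4) = 4 (neighbors: 2, 6, 7, 8)
  deg(5) = 4 (neighbors: 1, 2, 6, 7)
  deg(6) = 4 (neighbors: 1, 4, 5, 8)
  deg(7) = 5 (neighbors: 2, 3, 4, 5, 8)
  deg(8) = 4 (neighbors: 2, 4, 6, 7)

Step 2: Sort degrees in non-increasing order:
  Degrees: [2, 4, 1, 4, 4, 4, 5, 4] -> sorted: [5, 4, 4, 4, 4, 4, 2, 1]

Degree sequence: [5, 4, 4, 4, 4, 4, 2, 1]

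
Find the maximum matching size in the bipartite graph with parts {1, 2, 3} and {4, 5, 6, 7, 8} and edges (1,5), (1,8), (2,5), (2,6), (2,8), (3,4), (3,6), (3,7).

Step 1: List the neighbors of each left vertex:
  1: 5, 8
  2: 5, 6, 8
  3: 4, 6, 7

Step 2: Greedily match left vertices, then look for augmenting paths:
  Match 1 -- 5
  Match 2 -- 6
  Match 3 -- 4
  No augmenting path remains.

Step 3: Verify this is maximum:
  Matching size 3 = min(|L|, |R|) = min(3, 5), which is an upper bound, so this matching is maximum.

Maximum matching: {(1,5), (2,6), (3,4)}
Size: 3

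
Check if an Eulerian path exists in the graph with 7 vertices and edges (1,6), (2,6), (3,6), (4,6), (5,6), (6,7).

Step 1: Find the degree of each vertex:
  deg(1) = 1
  deg(2) = 1
  deg(3) = 1
  deg(4) = 1
  deg(5) = 1
  deg(6) = 6
  deg(7) = 1

Step 2: Count vertices with odd degree:
  Odd-degree vertices: 1, 2, 3, 4, 5, 7 (6 total)

Step 3: Apply Euler's theorem:
  - Eulerian circuit exists iff graph is connected and all vertices have even degree
  - Eulerian path exists iff graph is connected and has 0 or 2 odd-degree vertices

Graph has 6 odd-degree vertices (need 0 or 2).
Neither Eulerian path nor Eulerian circuit exists.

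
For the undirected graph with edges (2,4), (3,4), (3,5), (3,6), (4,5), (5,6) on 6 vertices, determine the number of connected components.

Step 1: Build adjacency list from edges:
  1: (none)
  2: 4
  3: 4, 5, 6
  4: 2, 3, 5
  5: 3, 4, 6
  6: 3, 5

Step 2: Run BFS/DFS from vertex 1:
  Visited: {1}
  Reached 1 of 6 vertices

Step 3: Only 1 of 6 vertices reached. Graph is disconnected.
Connected components: {1}, {2, 3, 4, 5, 6}
Number of connected components: 2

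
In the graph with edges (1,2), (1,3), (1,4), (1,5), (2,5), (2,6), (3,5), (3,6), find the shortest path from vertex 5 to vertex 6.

Step 1: Build adjacency list:
  1: 2, 3, 4, 5
  2: 1, 5, 6
  3: 1, 5, 6
  4: 1
  5: 1, 2, 3
  6: 2, 3

Step 2: BFS from vertex 5 to find shortest path to 6:
  vertex 1 reached at distance 1
  vertex 2 reached at distance 1
  vertex 3 reached at distance 1
  vertex 4 reached at distance 2
  vertex 6 reached at distance 2

Step 3: Shortest path: 5 -> 3 -> 6
Path length: 2 edges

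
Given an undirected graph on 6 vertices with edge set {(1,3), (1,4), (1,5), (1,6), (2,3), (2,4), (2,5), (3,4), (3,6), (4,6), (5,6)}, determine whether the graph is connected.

Step 1: Build adjacency list from edges:
  1: 3, 4, 5, 6
  2: 3, 4, 5
  3: 1, 2, 4, 6
  4: 1, 2, 3, 6
  5: 1, 2, 6
  6: 1, 3, 4, 5

Step 2: Run BFS/DFS from vertex 1:
  Visited: {1, 3, 4, 5, 6, 2}
  Reached 6 of 6 vertices

Step 3: All 6 vertices reached from vertex 1, so the graph is connected.
Answer: Yes, the graph is connected.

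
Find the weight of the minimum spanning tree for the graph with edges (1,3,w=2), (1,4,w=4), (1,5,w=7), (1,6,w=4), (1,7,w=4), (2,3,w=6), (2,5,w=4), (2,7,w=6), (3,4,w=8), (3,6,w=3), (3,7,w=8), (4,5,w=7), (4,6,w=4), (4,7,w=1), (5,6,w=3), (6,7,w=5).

Apply Kruskal's algorithm (sort edges by weight, add if no cycle):

Sorted edges by weight:
  (4,7) w=1
  (1,3) w=2
  (3,6) w=3
  (5,6) w=3
  (1,4) w=4
  (1,6) w=4
  (1,7) w=4
  (2,5) w=4
  (4,6) w=4
  (6,7) w=5
  (2,7) w=6
  (2,3) w=6
  (1,5) w=7
  (4,5) w=7
  (3,4) w=8
  (3,7) w=8

Add edge (4,7) w=1 -- no cycle. Running total: 1
Add edge (1,3) w=2 -- no cycle. Running total: 3
Add edge (3,6) w=3 -- no cycle. Running total: 6
Add edge (5,6) w=3 -- no cycle. Running total: 9
Add edge (1,4) w=4 -- no cycle. Running total: 13
Skip edge (1,6) w=4 -- would create cycle
Skip edge (1,7) w=4 -- would create cycle
Add edge (2,5) w=4 -- no cycle. Running total: 17

MST edges: (4,7,w=1), (1,3,w=2), (3,6,w=3), (5,6,w=3), (1,4,w=4), (2,5,w=4)
Total MST weight: 1 + 2 + 3 + 3 + 4 + 4 = 17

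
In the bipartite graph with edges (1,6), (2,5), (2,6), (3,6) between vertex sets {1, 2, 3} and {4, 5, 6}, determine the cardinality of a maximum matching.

Step 1: List the neighbors of each left vertex:
  1: 6
  2: 5, 6
  3: 6

Step 2: Greedily match left vertices, then look for augmenting paths:
  Match 1 -- 6
  Match 2 -- 5
  No augmenting path remains.

Step 3: Verify this is maximum:
  Matching has size 2. The vertex set {2, 6} covers every edge and has size 2; any matching has at most one edge per cover vertex, so 2 is maximum (König's theorem).

Maximum matching: {(1,6), (2,5)}
Size: 2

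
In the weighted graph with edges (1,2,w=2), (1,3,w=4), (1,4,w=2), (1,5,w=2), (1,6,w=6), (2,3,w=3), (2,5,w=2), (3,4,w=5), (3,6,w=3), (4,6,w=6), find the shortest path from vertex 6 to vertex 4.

Step 1: Build adjacency list with weights:
  1: 2(w=2), 3(w=4), 4(w=2), 5(w=2), 6(w=6)
  2: 1(w=2), 3(w=3), 5(w=2)
  3: 1(w=4), 2(w=3), 4(w=5), 6(w=3)
  4: 1(w=2), 3(w=5), 6(w=6)
  5: 1(w=2), 2(w=2)
  6: 1(w=6), 3(w=3), 4(w=6)

Step 2: Apply Dijkstra's algorithm from vertex 6:
  Visit vertex 6 (distance=0)
    Update dist[1] = 6
    Update dist[3] = 3
    Update dist[4] = 6
  Visit vertex 3 (distance=3)
    Update dist[2] = 6
  Visit vertex 1 (distance=6)
    Update dist[5] = 8
  Visit vertex 2 (distance=6)
  Visit vertex 4 (distance=6)

Step 3: Shortest path: 6 -> 4
Total weight: 6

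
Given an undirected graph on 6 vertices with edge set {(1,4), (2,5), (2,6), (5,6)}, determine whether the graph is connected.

Step 1: Build adjacency list from edges:
  1: 4
  2: 5, 6
  3: (none)
  4: 1
  5: 2, 6
  6: 2, 5

Step 2: Run BFS/DFS from vertex 1:
  Visited: {1, 4}
  Reached 2 of 6 vertices

Step 3: Only 2 of 6 vertices reached. Graph is disconnected.
Connected components: {1, 4}, {2, 5, 6}, {3}
Answer: No, the graph is not connected (3 components).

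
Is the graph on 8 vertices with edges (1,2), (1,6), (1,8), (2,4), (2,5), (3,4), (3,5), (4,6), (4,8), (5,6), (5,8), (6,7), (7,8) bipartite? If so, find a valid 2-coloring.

Step 1: Attempt 2-coloring using BFS:
  Start at vertex 1, assign color 0
  Color vertex 2 with color 1 (neighbor of 1)
  Color vertex 6 with color 1 (neighbor of 1)
  Color vertex 8 with color 1 (neighbor of 1)
  Color vertex 4 with color 0 (neighbor of 2)
  Color vertex 5 with color 0 (neighbor of 2)
  Color vertex 7 with color 0 (neighbor of 6)
  Color vertex 3 with color 1 (neighbor of 4)

Step 2: 2-coloring succeeded. No conflicts found.
  Set A (color 0): {1, 4, 5, 7}
  Set B (color 1): {2, 3, 6, 8}

The graph is bipartite with partition {1, 4, 5, 7}, {2, 3, 6, 8}.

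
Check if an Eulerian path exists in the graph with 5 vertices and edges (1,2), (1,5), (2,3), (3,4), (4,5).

Step 1: Find the degree of each vertex:
  deg(1) = 2
  deg(2) = 2
  deg(3) = 2
  deg(4) = 2
  deg(5) = 2

Step 2: Count vertices with odd degree:
  All vertices have even degree (0 odd-degree vertices)

Step 3: Apply Euler's theorem:
  - Eulerian circuit exists iff graph is connected and all vertices have even degree
  - Eulerian path exists iff graph is connected and has 0 or 2 odd-degree vertices

Graph is connected with 0 odd-degree vertices.
Both Eulerian circuit and Eulerian path exist.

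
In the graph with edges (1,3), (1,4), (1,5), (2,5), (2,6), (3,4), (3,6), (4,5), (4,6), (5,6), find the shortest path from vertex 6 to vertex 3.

Step 1: Build adjacency list:
  1: 3, 4, 5
  2: 5, 6
  3: 1, 4, 6
  4: 1, 3, 5, 6
  5: 1, 2, 4, 6
  6: 2, 3, 4, 5

Step 2: BFS from vertex 6 to find shortest path to 3:
  vertex 2 reached at distance 1
  vertex 3 reached at distance 1

Step 3: Shortest path: 6 -> 3
Path length: 1 edge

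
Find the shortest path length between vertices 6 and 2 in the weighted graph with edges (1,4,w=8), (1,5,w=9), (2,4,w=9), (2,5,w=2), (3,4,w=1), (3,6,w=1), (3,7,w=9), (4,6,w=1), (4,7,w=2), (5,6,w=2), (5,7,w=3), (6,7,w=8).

Step 1: Build adjacency list with weights:
  1: 4(w=8), 5(w=9)
  2: 4(w=9), 5(w=2)
  3: 4(w=1), 6(w=1), 7(w=9)
  4: 1(w=8), 2(w=9), 3(w=1), 6(w=1), 7(w=2)
  5: 1(w=9), 2(w=2), 6(w=2), 7(w=3)
  6: 3(w=1), 4(w=1), 5(w=2), 7(w=8)
  7: 3(w=9), 4(w=2), 5(w=3), 6(w=8)

Step 2: Apply Dijkstra's algorithm from vertex 6:
  Visit vertex 6 (distance=0)
    Update dist[3] = 1
    Update dist[4] = 1
    Update dist[5] = 2
    Update dist[7] = 8
  Visit vertex 3 (distance=1)
  Visit vertex 4 (distance=1)
    Update dist[1] = 9
    Update dist[2] = 10
    Update dist[7] = 3
  Visit vertex 5 (distance=2)
    Update dist[2] = 4
  Visit vertex 7 (distance=3)
  Visit vertex 2 (distance=4)

Step 3: Shortest path: 6 -> 5 -> 2
Total weight: 2 + 2 = 4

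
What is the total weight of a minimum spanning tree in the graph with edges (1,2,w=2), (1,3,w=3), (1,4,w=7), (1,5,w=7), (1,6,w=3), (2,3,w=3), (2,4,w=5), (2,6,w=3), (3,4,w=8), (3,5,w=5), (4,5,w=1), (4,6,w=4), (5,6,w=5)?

Apply Kruskal's algorithm (sort edges by weight, add if no cycle):

Sorted edges by weight:
  (4,5) w=1
  (1,2) w=2
  (1,6) w=3
  (1,3) w=3
  (2,3) w=3
  (2,6) w=3
  (4,6) w=4
  (2,4) w=5
  (3,5) w=5
  (5,6) w=5
  (1,4) w=7
  (1,5) w=7
  (3,4) w=8

Add edge (4,5) w=1 -- no cycle. Running total: 1
Add edge (1,2) w=2 -- no cycle. Running total: 3
Add edge (1,6) w=3 -- no cycle. Running total: 6
Add edge (1,3) w=3 -- no cycle. Running total: 9
Skip edge (2,3) w=3 -- would create cycle
Skip edge (2,6) w=3 -- would create cycle
Add edge (4,6) w=4 -- no cycle. Running total: 13

MST edges: (4,5,w=1), (1,2,w=2), (1,6,w=3), (1,3,w=3), (4,6,w=4)
Total MST weight: 1 + 2 + 3 + 3 + 4 = 13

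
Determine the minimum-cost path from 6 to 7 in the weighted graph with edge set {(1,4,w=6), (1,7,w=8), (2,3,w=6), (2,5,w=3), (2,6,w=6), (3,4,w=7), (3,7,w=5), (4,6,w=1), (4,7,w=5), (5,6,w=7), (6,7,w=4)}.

Step 1: Build adjacency list with weights:
  1: 4(w=6), 7(w=8)
  2: 3(w=6), 5(w=3), 6(w=6)
  3: 2(w=6), 4(w=7), 7(w=5)
  4: 1(w=6), 3(w=7), 6(w=1), 7(w=5)
  5: 2(w=3), 6(w=7)
  6: 2(w=6), 4(w=1), 5(w=7), 7(w=4)
  7: 1(w=8), 3(w=5), 4(w=5), 6(w=4)

Step 2: Apply Dijkstra's algorithm from vertex 6:
  Visit vertex 6 (distance=0)
    Update dist[2] = 6
    Update dist[4] = 1
    Update dist[5] = 7
    Update dist[7] = 4
  Visit vertex 4 (distance=1)
    Update dist[1] = 7
    Update dist[3] = 8
  Visit vertex 7 (distance=4)

Step 3: Shortest path: 6 -> 7
Total weight: 4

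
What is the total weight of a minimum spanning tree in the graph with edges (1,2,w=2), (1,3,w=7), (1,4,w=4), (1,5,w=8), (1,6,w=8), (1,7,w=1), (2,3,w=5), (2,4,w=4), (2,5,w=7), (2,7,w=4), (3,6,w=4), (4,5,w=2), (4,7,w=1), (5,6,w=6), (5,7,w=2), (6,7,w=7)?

Apply Kruskal's algorithm (sort edges by weight, add if no cycle):

Sorted edges by weight:
  (1,7) w=1
  (4,7) w=1
  (1,2) w=2
  (4,5) w=2
  (5,7) w=2
  (1,4) w=4
  (2,4) w=4
  (2,7) w=4
  (3,6) w=4
  (2,3) w=5
  (5,6) w=6
  (1,3) w=7
  (2,5) w=7
  (6,7) w=7
  (1,5) w=8
  (1,6) w=8

Add edge (1,7) w=1 -- no cycle. Running total: 1
Add edge (4,7) w=1 -- no cycle. Running total: 2
Add edge (1,2) w=2 -- no cycle. Running total: 4
Add edge (4,5) w=2 -- no cycle. Running total: 6
Skip edge (5,7) w=2 -- would create cycle
Skip edge (1,4) w=4 -- would create cycle
Skip edge (2,4) w=4 -- would create cycle
Skip edge (2,7) w=4 -- would create cycle
Add edge (3,6) w=4 -- no cycle. Running total: 10
Add edge (2,3) w=5 -- no cycle. Running total: 15

MST edges: (1,7,w=1), (4,7,w=1), (1,2,w=2), (4,5,w=2), (3,6,w=4), (2,3,w=5)
Total MST weight: 1 + 1 + 2 + 2 + 4 + 5 = 15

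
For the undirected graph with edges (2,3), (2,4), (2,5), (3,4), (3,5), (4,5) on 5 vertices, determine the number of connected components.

Step 1: Build adjacency list from edges:
  1: (none)
  2: 3, 4, 5
  3: 2, 4, 5
  4: 2, 3, 5
  5: 2, 3, 4

Step 2: Run BFS/DFS from vertex 1:
  Visited: {1}
  Reached 1 of 5 vertices

Step 3: Only 1 of 5 vertices reached. Graph is disconnected.
Connected components: {1}, {2, 3, 4, 5}
Number of connected components: 2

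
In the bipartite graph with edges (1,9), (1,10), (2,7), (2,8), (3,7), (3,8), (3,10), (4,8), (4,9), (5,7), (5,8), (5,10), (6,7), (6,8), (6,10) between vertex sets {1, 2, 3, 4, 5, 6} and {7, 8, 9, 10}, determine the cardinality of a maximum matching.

Step 1: List the neighbors of each left vertex:
  1: 9, 10
  2: 7, 8
  3: 7, 8, 10
  4: 8, 9
  5: 7, 8, 10
  6: 7, 8, 10

Step 2: Greedily match left vertices, then look for augmenting paths:
  Match 1 -- 9
  Match 2 -- 7
  Match 3 -- 8
  Match 5 -- 10
  No augmenting path remains.

Step 3: Verify this is maximum:
  Matching size 4 = min(|L|, |R|) = min(6, 4), which is an upper bound, so this matching is maximum.

Maximum matching: {(1,9), (2,7), (3,8), (5,10)}
Size: 4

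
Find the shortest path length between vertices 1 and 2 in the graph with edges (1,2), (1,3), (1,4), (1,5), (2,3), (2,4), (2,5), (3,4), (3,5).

Step 1: Build adjacency list:
  1: 2, 3, 4, 5
  2: 1, 3, 4, 5
  3: 1, 2, 4, 5
  4: 1, 2, 3
  5: 1, 2, 3

Step 2: BFS from vertex 1 to find shortest path to 2:
  vertex 2 reached at distance 1

Step 3: Shortest path: 1 -> 2
Path length: 1 edge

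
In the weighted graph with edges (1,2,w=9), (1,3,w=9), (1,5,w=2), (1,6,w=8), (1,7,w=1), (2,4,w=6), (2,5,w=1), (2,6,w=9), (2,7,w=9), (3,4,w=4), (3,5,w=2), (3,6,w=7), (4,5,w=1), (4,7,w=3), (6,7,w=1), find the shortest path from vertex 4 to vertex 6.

Step 1: Build adjacency list with weights:
  1: 2(w=9), 3(w=9), 5(w=2), 6(w=8), 7(w=1)
  2: 1(w=9), 4(w=6), 5(w=1), 6(w=9), 7(w=9)
  3: 1(w=9), 4(w=4), 5(w=2), 6(w=7)
  4: 2(w=6), 3(w=4), 5(w=1), 7(w=3)
  5: 1(w=2), 2(w=1), 3(w=2), 4(w=1)
  6: 1(w=8), 2(w=9), 3(w=7), 7(w=1)
  7: 1(w=1), 2(w=9), 4(w=3), 6(w=1)

Step 2: Apply Dijkstra's algorithm from vertex 4:
  Visit vertex 4 (distance=0)
    Update dist[2] = 6
    Update dist[3] = 4
    Update dist[5] = 1
    Update dist[7] = 3
  Visit vertex 5 (distance=1)
    Update dist[1] = 3
    Update dist[2] = 2
    Update dist[3] = 3
  Visit vertex 2 (distance=2)
    Update dist[6] = 11
  Visit vertex 1 (distance=3)
  Visit vertex 3 (distance=3)
    Update dist[6] = 10
  Visit vertex 7 (distance=3)
    Update dist[6] = 4
  Visit vertex 6 (distance=4)

Step 3: Shortest path: 4 -> 7 -> 6
Total weight: 3 + 1 = 4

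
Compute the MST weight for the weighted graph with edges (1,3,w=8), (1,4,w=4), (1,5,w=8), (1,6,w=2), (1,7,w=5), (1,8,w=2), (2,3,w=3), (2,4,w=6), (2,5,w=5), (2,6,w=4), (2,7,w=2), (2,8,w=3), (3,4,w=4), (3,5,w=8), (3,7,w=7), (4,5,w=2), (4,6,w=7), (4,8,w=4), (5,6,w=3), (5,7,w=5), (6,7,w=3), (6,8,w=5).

Apply Kruskal's algorithm (sort edges by weight, add if no cycle):

Sorted edges by weight:
  (1,8) w=2
  (1,6) w=2
  (2,7) w=2
  (4,5) w=2
  (2,3) w=3
  (2,8) w=3
  (5,6) w=3
  (6,7) w=3
  (1,4) w=4
  (2,6) w=4
  (3,4) w=4
  (4,8) w=4
  (1,7) w=5
  (2,5) w=5
  (5,7) w=5
  (6,8) w=5
  (2,4) w=6
  (3,7) w=7
  (4,6) w=7
  (1,3) w=8
  (1,5) w=8
  (3,5) w=8

Add edge (1,8) w=2 -- no cycle. Running total: 2
Add edge (1,6) w=2 -- no cycle. Running total: 4
Add edge (2,7) w=2 -- no cycle. Running total: 6
Add edge (4,5) w=2 -- no cycle. Running total: 8
Add edge (2,3) w=3 -- no cycle. Running total: 11
Add edge (2,8) w=3 -- no cycle. Running total: 14
Add edge (5,6) w=3 -- no cycle. Running total: 17

MST edges: (1,8,w=2), (1,6,w=2), (2,7,w=2), (4,5,w=2), (2,3,w=3), (2,8,w=3), (5,6,w=3)
Total MST weight: 2 + 2 + 2 + 2 + 3 + 3 + 3 = 17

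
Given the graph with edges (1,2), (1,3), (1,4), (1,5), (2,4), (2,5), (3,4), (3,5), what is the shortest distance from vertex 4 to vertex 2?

Step 1: Build adjacency list:
  1: 2, 3, 4, 5
  2: 1, 4, 5
  3: 1, 4, 5
  4: 1, 2, 3
  5: 1, 2, 3

Step 2: BFS from vertex 4 to find shortest path to 2:
  vertex 1 reached at distance 1
  vertex 2 reached at distance 1

Step 3: Shortest path: 4 -> 2
Path length: 1 edge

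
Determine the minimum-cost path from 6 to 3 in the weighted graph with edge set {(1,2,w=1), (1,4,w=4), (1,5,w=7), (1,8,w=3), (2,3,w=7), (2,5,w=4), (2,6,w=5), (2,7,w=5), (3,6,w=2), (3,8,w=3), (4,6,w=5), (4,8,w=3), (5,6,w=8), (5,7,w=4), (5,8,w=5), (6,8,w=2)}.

Step 1: Build adjacency list with weights:
  1: 2(w=1), 4(w=4), 5(w=7), 8(w=3)
  2: 1(w=1), 3(w=7), 5(w=4), 6(w=5), 7(w=5)
  3: 2(w=7), 6(w=2), 8(w=3)
  4: 1(w=4), 6(w=5), 8(w=3)
  5: 1(w=7), 2(w=4), 6(w=8), 7(w=4), 8(w=5)
  6: 2(w=5), 3(w=2), 4(w=5), 5(w=8), 8(w=2)
  7: 2(w=5), 5(w=4)
  8: 1(w=3), 3(w=3), 4(w=3), 5(w=5), 6(w=2)

Step 2: Apply Dijkstra's algorithm from vertex 6:
  Visit vertex 6 (distance=0)
    Update dist[2] = 5
    Update dist[3] = 2
    Update dist[4] = 5
    Update dist[5] = 8
    Update dist[8] = 2
  Visit vertex 3 (distance=2)

Step 3: Shortest path: 6 -> 3
Total weight: 2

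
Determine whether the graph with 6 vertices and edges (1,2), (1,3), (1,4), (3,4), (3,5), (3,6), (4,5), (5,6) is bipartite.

Step 1: Attempt 2-coloring using BFS:
  Start at vertex 1, assign color 0
  Color vertex 2 with color 1 (neighbor of 1)
  Color vertex 3 with color 1 (neighbor of 1)
  Color vertex 4 with color 1 (neighbor of 1)

Step 2: Conflict found! Vertices 3 and 4 are adjacent but have the same color.
This means the graph contains an odd cycle.

The graph is NOT bipartite.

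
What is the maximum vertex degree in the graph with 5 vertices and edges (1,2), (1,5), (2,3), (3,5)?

Step 1: Count edges incident to each vertex:
  deg(1) = 2 (neighbors: 2, 5)
  deg(2) = 2 (neighbors: 1, 3)
  deg(3) = 2 (neighbors: 2, 5)
  deg(4) = 0 (neighbors: none)
  deg(5) = 2 (neighbors: 1, 3)

Step 2: Find maximum:
  max(2, 2, 2, 0, 2) = 2 (vertex 1)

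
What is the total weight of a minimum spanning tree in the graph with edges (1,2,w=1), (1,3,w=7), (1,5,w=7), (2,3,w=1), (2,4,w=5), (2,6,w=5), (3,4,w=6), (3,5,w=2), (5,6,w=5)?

Apply Kruskal's algorithm (sort edges by weight, add if no cycle):

Sorted edges by weight:
  (1,2) w=1
  (2,3) w=1
  (3,5) w=2
  (2,6) w=5
  (2,4) w=5
  (5,6) w=5
  (3,4) w=6
  (1,5) w=7
  (1,3) w=7

Add edge (1,2) w=1 -- no cycle. Running total: 1
Add edge (2,3) w=1 -- no cycle. Running total: 2
Add edge (3,5) w=2 -- no cycle. Running total: 4
Add edge (2,6) w=5 -- no cycle. Running total: 9
Add edge (2,4) w=5 -- no cycle. Running total: 14

MST edges: (1,2,w=1), (2,3,w=1), (3,5,w=2), (2,6,w=5), (2,4,w=5)
Total MST weight: 1 + 1 + 2 + 5 + 5 = 14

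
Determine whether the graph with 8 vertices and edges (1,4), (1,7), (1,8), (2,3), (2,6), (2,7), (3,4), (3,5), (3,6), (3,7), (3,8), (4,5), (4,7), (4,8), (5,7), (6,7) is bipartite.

Step 1: Attempt 2-coloring using BFS:
  Start at vertex 1, assign color 0
  Color vertex 4 with color 1 (neighbor of 1)
  Color vertex 7 with color 1 (neighbor of 1)
  Color vertex 8 with color 1 (neighbor of 1)
  Color vertex 3 with color 0 (neighbor of 4)
  Color vertex 5 with color 0 (neighbor of 4)

Step 2: Conflict found! Vertices 4 and 7 are adjacent but have the same color.
This means the graph contains an odd cycle.

The graph is NOT bipartite.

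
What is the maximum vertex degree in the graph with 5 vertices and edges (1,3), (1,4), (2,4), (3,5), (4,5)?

Step 1: Count edges incident to each vertex:
  deg(1) = 2 (neighbors: 3, 4)
  deg(2) = 1 (neighbors: 4)
  deg(3) = 2 (neighbors: 1, 5)
  deg(4) = 3 (neighbors: 1, 2, 5)
  deg(5) = 2 (neighbors: 3, 4)

Step 2: Find maximum:
  max(2, 1, 2, 3, 2) = 3 (vertex 4)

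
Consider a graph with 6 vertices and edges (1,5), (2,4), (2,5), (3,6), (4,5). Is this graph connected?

Step 1: Build adjacency list from edges:
  1: 5
  2: 4, 5
  3: 6
  4: 2, 5
  5: 1, 2, 4
  6: 3

Step 2: Run BFS/DFS from vertex 1:
  Visited: {1, 5, 2, 4}
  Reached 4 of 6 vertices

Step 3: Only 4 of 6 vertices reached. Graph is disconnected.
Connected components: {1, 2, 4, 5}, {3, 6}
Answer: No, the graph is not connected (2 components).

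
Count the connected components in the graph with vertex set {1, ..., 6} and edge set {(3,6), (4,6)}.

Step 1: Build adjacency list from edges:
  1: (none)
  2: (none)
  3: 6
  4: 6
  5: (none)
  6: 3, 4

Step 2: Run BFS/DFS from vertex 1:
  Visited: {1}
  Reached 1 of 6 vertices

Step 3: Only 1 of 6 vertices reached. Graph is disconnected.
Connected components: {1}, {2}, {3, 4, 6}, {5}
Number of connected components: 4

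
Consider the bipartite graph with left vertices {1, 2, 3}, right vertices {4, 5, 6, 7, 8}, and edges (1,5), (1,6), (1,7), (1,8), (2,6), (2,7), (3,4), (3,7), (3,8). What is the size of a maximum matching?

Step 1: List the neighbors of each left vertex:
  1: 5, 6, 7, 8
  2: 6, 7
  3: 4, 7, 8

Step 2: Greedily match left vertices, then look for augmenting paths:
  Match 1 -- 5
  Match 2 -- 6
  Match 3 -- 4
  No augmenting path remains.

Step 3: Verify this is maximum:
  Matching size 3 = min(|L|, |R|) = min(3, 5), which is an upper bound, so this matching is maximum.

Maximum matching: {(1,5), (2,6), (3,4)}
Size: 3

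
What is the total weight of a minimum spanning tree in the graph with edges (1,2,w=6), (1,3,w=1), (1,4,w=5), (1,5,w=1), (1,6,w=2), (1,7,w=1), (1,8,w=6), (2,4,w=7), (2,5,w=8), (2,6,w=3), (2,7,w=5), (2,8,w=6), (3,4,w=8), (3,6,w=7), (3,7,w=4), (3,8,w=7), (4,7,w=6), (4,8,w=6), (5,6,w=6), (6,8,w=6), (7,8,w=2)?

Apply Kruskal's algorithm (sort edges by weight, add if no cycle):

Sorted edges by weight:
  (1,7) w=1
  (1,5) w=1
  (1,3) w=1
  (1,6) w=2
  (7,8) w=2
  (2,6) w=3
  (3,7) w=4
  (1,4) w=5
  (2,7) w=5
  (1,2) w=6
  (1,8) w=6
  (2,8) w=6
  (4,7) w=6
  (4,8) w=6
  (5,6) w=6
  (6,8) w=6
  (2,4) w=7
  (3,8) w=7
  (3,6) w=7
  (2,5) w=8
  (3,4) w=8

Add edge (1,7) w=1 -- no cycle. Running total: 1
Add edge (1,5) w=1 -- no cycle. Running total: 2
Add edge (1,3) w=1 -- no cycle. Running total: 3
Add edge (1,6) w=2 -- no cycle. Running total: 5
Add edge (7,8) w=2 -- no cycle. Running total: 7
Add edge (2,6) w=3 -- no cycle. Running total: 10
Skip edge (3,7) w=4 -- would create cycle
Add edge (1,4) w=5 -- no cycle. Running total: 15

MST edges: (1,7,w=1), (1,5,w=1), (1,3,w=1), (1,6,w=2), (7,8,w=2), (2,6,w=3), (1,4,w=5)
Total MST weight: 1 + 1 + 1 + 2 + 2 + 3 + 5 = 15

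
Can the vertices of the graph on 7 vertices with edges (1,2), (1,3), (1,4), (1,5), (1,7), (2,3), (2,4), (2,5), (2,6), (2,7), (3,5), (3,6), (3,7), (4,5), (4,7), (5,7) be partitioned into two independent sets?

Step 1: Attempt 2-coloring using BFS:
  Start at vertex 1, assign color 0
  Color vertex 2 with color 1 (neighbor of 1)
  Color vertex 3 with color 1 (neighbor of 1)
  Color vertex 4 with color 1 (neighbor of 1)
  Color vertex 5 with color 1 (neighbor of 1)
  Color vertex 7 with color 1 (neighbor of 1)

Step 2: Conflict found! Vertices 2 and 3 are adjacent but have the same color.
This means the graph contains an odd cycle.

The graph is NOT bipartite.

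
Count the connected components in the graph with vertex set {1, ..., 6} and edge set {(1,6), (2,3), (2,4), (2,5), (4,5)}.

Step 1: Build adjacency list from edges:
  1: 6
  2: 3, 4, 5
  3: 2
  4: 2, 5
  5: 2, 4
  6: 1

Step 2: Run BFS/DFS from vertex 1:
  Visited: {1, 6}
  Reached 2 of 6 vertices

Step 3: Only 2 of 6 vertices reached. Graph is disconnected.
Connected components: {1, 6}, {2, 3, 4, 5}
Number of connected components: 2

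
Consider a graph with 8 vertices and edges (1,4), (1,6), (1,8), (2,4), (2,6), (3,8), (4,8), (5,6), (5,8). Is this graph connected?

Step 1: Build adjacency list from edges:
  1: 4, 6, 8
  2: 4, 6
  3: 8
  4: 1, 2, 8
  5: 6, 8
  6: 1, 2, 5
  7: (none)
  8: 1, 3, 4, 5

Step 2: Run BFS/DFS from vertex 1:
  Visited: {1, 4, 6, 8, 2, 5, 3}
  Reached 7 of 8 vertices

Step 3: Only 7 of 8 vertices reached. Graph is disconnected.
Connected components: {1, 2, 3, 4, 5, 6, 8}, {7}
Answer: No, the graph is not connected (2 components).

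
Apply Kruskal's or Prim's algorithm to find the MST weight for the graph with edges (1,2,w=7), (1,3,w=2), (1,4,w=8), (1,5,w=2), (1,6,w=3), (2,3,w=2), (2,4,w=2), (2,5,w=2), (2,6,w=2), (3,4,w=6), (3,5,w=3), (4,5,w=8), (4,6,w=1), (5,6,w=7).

Apply Kruskal's algorithm (sort edges by weight, add if no cycle):

Sorted edges by weight:
  (4,6) w=1
  (1,5) w=2
  (1,3) w=2
  (2,3) w=2
  (2,4) w=2
  (2,5) w=2
  (2,6) w=2
  (1,6) w=3
  (3,5) w=3
  (3,4) w=6
  (1,2) w=7
  (5,6) w=7
  (1,4) w=8
  (4,5) w=8

Add edge (4,6) w=1 -- no cycle. Running total: 1
Add edge (1,5) w=2 -- no cycle. Running total: 3
Add edge (1,3) w=2 -- no cycle. Running total: 5
Add edge (2,3) w=2 -- no cycle. Running total: 7
Add edge (2,4) w=2 -- no cycle. Running total: 9

MST edges: (4,6,w=1), (1,5,w=2), (1,3,w=2), (2,3,w=2), (2,4,w=2)
Total MST weight: 1 + 2 + 2 + 2 + 2 = 9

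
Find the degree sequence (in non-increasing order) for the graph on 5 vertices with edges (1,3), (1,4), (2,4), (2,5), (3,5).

Step 1: Count edges incident to each vertex:
  deg(1) = 2 (neighbors: 3, 4)
  deg(2) = 2 (neighbors: 4, 5)
  deg(3) = 2 (neighbors: 1, 5)
  deg(4) = 2 (neighbors: 1, 2)
  deg(5) = 2 (neighbors: 2, 3)

Step 2: Sort degrees in non-increasing order:
  Degrees: [2, 2, 2, 2, 2] -> sorted: [2, 2, 2, 2, 2]

Degree sequence: [2, 2, 2, 2, 2]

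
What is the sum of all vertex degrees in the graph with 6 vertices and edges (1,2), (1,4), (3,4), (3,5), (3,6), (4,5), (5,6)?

Step 1: Count edges incident to each vertex:
  deg(1) = 2 (neighbors: 2, 4)
  deg(2) = 1 (neighbors: 1)
  deg(3) = 3 (neighbors: 4, 5, 6)
  deg(4) = 3 (neighbors: 1, 3, 5)
  deg(5) = 3 (neighbors: 3, 4, 6)
  deg(6) = 2 (neighbors: 3, 5)

Step 2: Sum all degrees:
  2 + 1 + 3 + 3 + 3 + 2 = 14

Verification: sum of degrees = 2 * |E| = 2 * 7 = 14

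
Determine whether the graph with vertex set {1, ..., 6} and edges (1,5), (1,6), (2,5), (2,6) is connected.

Step 1: Build adjacency list from edges:
  1: 5, 6
  2: 5, 6
  3: (none)
  4: (none)
  5: 1, 2
  6: 1, 2

Step 2: Run BFS/DFS from vertex 1:
  Visited: {1, 5, 6, 2}
  Reached 4 of 6 vertices

Step 3: Only 4 of 6 vertices reached. Graph is disconnected.
Connected components: {1, 2, 5, 6}, {3}, {4}
Answer: No, the graph is not connected (3 components).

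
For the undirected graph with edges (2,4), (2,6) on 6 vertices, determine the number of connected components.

Step 1: Build adjacency list from edges:
  1: (none)
  2: 4, 6
  3: (none)
  4: 2
  5: (none)
  6: 2

Step 2: Run BFS/DFS from vertex 1:
  Visited: {1}
  Reached 1 of 6 vertices

Step 3: Only 1 of 6 vertices reached. Graph is disconnected.
Connected components: {1}, {2, 4, 6}, {3}, {5}
Number of connected components: 4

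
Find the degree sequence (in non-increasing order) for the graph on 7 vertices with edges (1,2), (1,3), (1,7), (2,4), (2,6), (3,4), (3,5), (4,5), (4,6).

Step 1: Count edges incident to each vertex:
  deg(1) = 3 (neighbors: 2, 3, 7)
  deg(2) = 3 (neighbors: 1, 4, 6)
  deg(3) = 3 (neighbors: 1, 4, 5)
  deg(4) = 4 (neighbors: 2, 3, 5, 6)
  deg(5) = 2 (neighbors: 3, 4)
  deg(6) = 2 (neighbors: 2, 4)
  deg(7) = 1 (neighbors: 1)

Step 2: Sort degrees in non-increasing order:
  Degrees: [3, 3, 3, 4, 2, 2, 1] -> sorted: [4, 3, 3, 3, 2, 2, 1]

Degree sequence: [4, 3, 3, 3, 2, 2, 1]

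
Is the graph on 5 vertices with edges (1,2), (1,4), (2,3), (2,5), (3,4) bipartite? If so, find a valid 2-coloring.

Step 1: Attempt 2-coloring using BFS:
  Start at vertex 1, assign color 0
  Color vertex 2 with color 1 (neighbor of 1)
  Color vertex 4 with color 1 (neighbor of 1)
  Color vertex 3 with color 0 (neighbor of 2)
  Color vertex 5 with color 0 (neighbor of 2)

Step 2: 2-coloring succeeded. No conflicts found.
  Set A (color 0): {1, 3, 5}
  Set B (color 1): {2, 4}

The graph is bipartite with partition {1, 3, 5}, {2, 4}.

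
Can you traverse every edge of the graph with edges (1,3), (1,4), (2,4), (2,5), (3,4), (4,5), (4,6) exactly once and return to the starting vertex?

Step 1: Find the degree of each vertex:
  deg(1) = 2
  deg(2) = 2
  deg(3) = 2
  deg(4) = 5
  deg(5) = 2
  deg(6) = 1

Step 2: Count vertices with odd degree:
  Odd-degree vertices: 4, 6 (2 total)

Step 3: Apply Euler's theorem:
  - Eulerian circuit exists iff graph is connected and all vertices have even degree
  - Eulerian path exists iff graph is connected and has 0 or 2 odd-degree vertices

Graph is connected with exactly 2 odd-degree vertices (4, 6).
Eulerian path exists (starting and ending at the odd-degree vertices), but no Eulerian circuit.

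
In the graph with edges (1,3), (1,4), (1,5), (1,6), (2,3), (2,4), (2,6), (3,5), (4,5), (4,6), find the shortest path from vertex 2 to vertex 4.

Step 1: Build adjacency list:
  1: 3, 4, 5, 6
  2: 3, 4, 6
  3: 1, 2, 5
  4: 1, 2, 5, 6
  5: 1, 3, 4
  6: 1, 2, 4

Step 2: BFS from vertex 2 to find shortest path to 4:
  vertex 3 reached at distance 1
  vertex 4 reached at distance 1

Step 3: Shortest path: 2 -> 4
Path length: 1 edge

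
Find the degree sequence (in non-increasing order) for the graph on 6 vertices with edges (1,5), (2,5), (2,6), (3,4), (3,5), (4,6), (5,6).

Step 1: Count edges incident to each vertex:
  deg(1) = 1 (neighbors: 5)
  deg(2) = 2 (neighbors: 5, 6)
  deg(3) = 2 (neighbors: 4, 5)
  deg(4) = 2 (neighbors: 3, 6)
  deg(5) = 4 (neighbors: 1, 2, 3, 6)
  deg(6) = 3 (neighbors: 2, 4, 5)

Step 2: Sort degrees in non-increasing order:
  Degrees: [1, 2, 2, 2, 4, 3] -> sorted: [4, 3, 2, 2, 2, 1]

Degree sequence: [4, 3, 2, 2, 2, 1]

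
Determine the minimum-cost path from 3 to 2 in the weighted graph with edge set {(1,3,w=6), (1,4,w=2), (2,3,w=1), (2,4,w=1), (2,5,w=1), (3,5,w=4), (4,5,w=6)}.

Step 1: Build adjacency list with weights:
  1: 3(w=6), 4(w=2)
  2: 3(w=1), 4(w=1), 5(w=1)
  3: 1(w=6), 2(w=1), 5(w=4)
  4: 1(w=2), 2(w=1), 5(w=6)
  5: 2(w=1), 3(w=4), 4(w=6)

Step 2: Apply Dijkstra's algorithm from vertex 3:
  Visit vertex 3 (distance=0)
    Update dist[1] = 6
    Update dist[2] = 1
    Update dist[5] = 4
  Visit vertex 2 (distance=1)
    Update dist[4] = 2
    Update dist[5] = 2

Step 3: Shortest path: 3 -> 2
Total weight: 1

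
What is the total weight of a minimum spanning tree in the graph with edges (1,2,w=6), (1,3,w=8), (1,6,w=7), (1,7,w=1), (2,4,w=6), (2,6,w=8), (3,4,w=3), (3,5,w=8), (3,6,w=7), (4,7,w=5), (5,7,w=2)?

Apply Kruskal's algorithm (sort edges by weight, add if no cycle):

Sorted edges by weight:
  (1,7) w=1
  (5,7) w=2
  (3,4) w=3
  (4,7) w=5
  (1,2) w=6
  (2,4) w=6
  (1,6) w=7
  (3,6) w=7
  (1,3) w=8
  (2,6) w=8
  (3,5) w=8

Add edge (1,7) w=1 -- no cycle. Running total: 1
Add edge (5,7) w=2 -- no cycle. Running total: 3
Add edge (3,4) w=3 -- no cycle. Running total: 6
Add edge (4,7) w=5 -- no cycle. Running total: 11
Add edge (1,2) w=6 -- no cycle. Running total: 17
Skip edge (2,4) w=6 -- would create cycle
Add edge (1,6) w=7 -- no cycle. Running total: 24

MST edges: (1,7,w=1), (5,7,w=2), (3,4,w=3), (4,7,w=5), (1,2,w=6), (1,6,w=7)
Total MST weight: 1 + 2 + 3 + 5 + 6 + 7 = 24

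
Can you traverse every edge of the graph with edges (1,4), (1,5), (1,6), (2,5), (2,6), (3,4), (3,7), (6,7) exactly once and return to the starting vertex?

Step 1: Find the degree of each vertex:
  deg(1) = 3
  deg(2) = 2
  deg(3) = 2
  deg(4) = 2
  deg(5) = 2
  deg(6) = 3
  deg(7) = 2

Step 2: Count vertices with odd degree:
  Odd-degree vertices: 1, 6 (2 total)

Step 3: Apply Euler's theorem:
  - Eulerian circuit exists iff graph is connected and all vertices have even degree
  - Eulerian path exists iff graph is connected and has 0 or 2 odd-degree vertices

Graph is connected with exactly 2 odd-degree vertices (1, 6).
Eulerian path exists (starting and ending at the odd-degree vertices), but no Eulerian circuit.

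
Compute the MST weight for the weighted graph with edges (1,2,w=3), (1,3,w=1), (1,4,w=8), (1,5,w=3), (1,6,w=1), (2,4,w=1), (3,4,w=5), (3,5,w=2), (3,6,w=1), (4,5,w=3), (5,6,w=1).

Apply Kruskal's algorithm (sort edges by weight, add if no cycle):

Sorted edges by weight:
  (1,6) w=1
  (1,3) w=1
  (2,4) w=1
  (3,6) w=1
  (5,6) w=1
  (3,5) w=2
  (1,2) w=3
  (1,5) w=3
  (4,5) w=3
  (3,4) w=5
  (1,4) w=8

Add edge (1,6) w=1 -- no cycle. Running total: 1
Add edge (1,3) w=1 -- no cycle. Running total: 2
Add edge (2,4) w=1 -- no cycle. Running total: 3
Skip edge (3,6) w=1 -- would create cycle
Add edge (5,6) w=1 -- no cycle. Running total: 4
Skip edge (3,5) w=2 -- would create cycle
Add edge (1,2) w=3 -- no cycle. Running total: 7

MST edges: (1,6,w=1), (1,3,w=1), (2,4,w=1), (5,6,w=1), (1,2,w=3)
Total MST weight: 1 + 1 + 1 + 1 + 3 = 7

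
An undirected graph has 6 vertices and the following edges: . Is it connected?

Step 1: Build adjacency list from edges:
  1: (none)
  2: (none)
  3: (none)
  4: (none)
  5: (none)
  6: (none)

Step 2: Run BFS/DFS from vertex 1:
  Visited: {1}
  Reached 1 of 6 vertices

Step 3: Only 1 of 6 vertices reached. Graph is disconnected.
Connected components: {1}, {2}, {3}, {4}, {5}, {6}
Answer: No, the graph is not connected (6 components).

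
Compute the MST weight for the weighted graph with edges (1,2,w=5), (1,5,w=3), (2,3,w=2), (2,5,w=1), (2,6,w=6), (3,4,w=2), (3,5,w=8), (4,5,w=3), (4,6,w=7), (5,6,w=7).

Apply Kruskal's algorithm (sort edges by weight, add if no cycle):

Sorted edges by weight:
  (2,5) w=1
  (2,3) w=2
  (3,4) w=2
  (1,5) w=3
  (4,5) w=3
  (1,2) w=5
  (2,6) w=6
  (4,6) w=7
  (5,6) w=7
  (3,5) w=8

Add edge (2,5) w=1 -- no cycle. Running total: 1
Add edge (2,3) w=2 -- no cycle. Running total: 3
Add edge (3,4) w=2 -- no cycle. Running total: 5
Add edge (1,5) w=3 -- no cycle. Running total: 8
Skip edge (4,5) w=3 -- would create cycle
Skip edge (1,2) w=5 -- would create cycle
Add edge (2,6) w=6 -- no cycle. Running total: 14

MST edges: (2,5,w=1), (2,3,w=2), (3,4,w=2), (1,5,w=3), (2,6,w=6)
Total MST weight: 1 + 2 + 2 + 3 + 6 = 14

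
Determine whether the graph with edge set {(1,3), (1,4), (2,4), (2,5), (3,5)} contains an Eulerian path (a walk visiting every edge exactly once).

Step 1: Find the degree of each vertex:
  deg(1) = 2
  deg(2) = 2
  deg(3) = 2
  deg(4) = 2
  deg(5) = 2

Step 2: Count vertices with odd degree:
  All vertices have even degree (0 odd-degree vertices)

Step 3: Apply Euler's theorem:
  - Eulerian circuit exists iff graph is connected and all vertices have even degree
  - Eulerian path exists iff graph is connected and has 0 or 2 odd-degree vertices

Graph is connected with 0 odd-degree vertices.
Both Eulerian circuit and Eulerian path exist.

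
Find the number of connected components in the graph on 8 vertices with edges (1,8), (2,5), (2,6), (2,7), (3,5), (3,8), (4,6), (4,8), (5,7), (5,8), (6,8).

Step 1: Build adjacency list from edges:
  1: 8
  2: 5, 6, 7
  3: 5, 8
  4: 6, 8
  5: 2, 3, 7, 8
  6: 2, 4, 8
  7: 2, 5
  8: 1, 3, 4, 5, 6

Step 2: Run BFS/DFS from vertex 1:
  Visited: {1, 8, 3, 4, 5, 6, 2, 7}
  Reached 8 of 8 vertices

Step 3: All 8 vertices reached from vertex 1, so the graph is connected.
Number of connected components: 1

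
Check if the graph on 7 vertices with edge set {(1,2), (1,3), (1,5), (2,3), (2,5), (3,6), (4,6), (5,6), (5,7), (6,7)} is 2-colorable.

Step 1: Attempt 2-coloring using BFS:
  Start at vertex 1, assign color 0
  Color vertex 2 with color 1 (neighbor of 1)
  Color vertex 3 with color 1 (neighbor of 1)
  Color vertex 5 with color 1 (neighbor of 1)

Step 2: Conflict found! Vertices 2 and 3 are adjacent but have the same color.
This means the graph contains an odd cycle.

The graph is NOT bipartite.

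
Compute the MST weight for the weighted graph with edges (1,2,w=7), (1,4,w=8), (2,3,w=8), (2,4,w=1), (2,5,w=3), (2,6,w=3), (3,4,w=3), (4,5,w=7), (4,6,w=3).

Apply Kruskal's algorithm (sort edges by weight, add if no cycle):

Sorted edges by weight:
  (2,4) w=1
  (2,6) w=3
  (2,5) w=3
  (3,4) w=3
  (4,6) w=3
  (1,2) w=7
  (4,5) w=7
  (1,4) w=8
  (2,3) w=8

Add edge (2,4) w=1 -- no cycle. Running total: 1
Add edge (2,6) w=3 -- no cycle. Running total: 4
Add edge (2,5) w=3 -- no cycle. Running total: 7
Add edge (3,4) w=3 -- no cycle. Running total: 10
Skip edge (4,6) w=3 -- would create cycle
Add edge (1,2) w=7 -- no cycle. Running total: 17

MST edges: (2,4,w=1), (2,6,w=3), (2,5,w=3), (3,4,w=3), (1,2,w=7)
Total MST weight: 1 + 3 + 3 + 3 + 7 = 17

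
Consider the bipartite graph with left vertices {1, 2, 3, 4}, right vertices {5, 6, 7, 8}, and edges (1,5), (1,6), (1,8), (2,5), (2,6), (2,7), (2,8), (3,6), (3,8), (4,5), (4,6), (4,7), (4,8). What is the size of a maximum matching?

Step 1: List the neighbors of each left vertex:
  1: 5, 6, 8
  2: 5, 6, 7, 8
  3: 6, 8
  4: 5, 6, 7, 8

Step 2: Greedily match left vertices, then look for augmenting paths:
  Match 1 -- 5
  Match 2 -- 6
  Match 3 -- 8
  Match 4 -- 7
  No augmenting path remains.

Step 3: Verify this is maximum:
  Matching size 4 = min(|L|, |R|) = min(4, 4), which is an upper bound, so this matching is maximum.

Maximum matching: {(1,5), (2,6), (3,8), (4,7)}
Size: 4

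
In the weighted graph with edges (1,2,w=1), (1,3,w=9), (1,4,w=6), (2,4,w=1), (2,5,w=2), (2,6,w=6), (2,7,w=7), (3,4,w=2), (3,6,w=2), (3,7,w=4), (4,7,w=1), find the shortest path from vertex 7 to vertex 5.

Step 1: Build adjacency list with weights:
  1: 2(w=1), 3(w=9), 4(w=6)
  2: 1(w=1), 4(w=1), 5(w=2), 6(w=6), 7(w=7)
  3: 1(w=9), 4(w=2), 6(w=2), 7(w=4)
  4: 1(w=6), 2(w=1), 3(w=2), 7(w=1)
  5: 2(w=2)
  6: 2(w=6), 3(w=2)
  7: 2(w=7), 3(w=4), 4(w=1)

Step 2: Apply Dijkstra's algorithm from vertex 7:
  Visit vertex 7 (distance=0)
    Update dist[2] = 7
    Update dist[3] = 4
    Update dist[4] = 1
  Visit vertex 4 (distance=1)
    Update dist[1] = 7
    Update dist[2] = 2
    Update dist[3] = 3
  Visit vertex 2 (distance=2)
    Update dist[1] = 3
    Update dist[5] = 4
    Update dist[6] = 8
  Visit vertex 1 (distance=3)
  Visit vertex 3 (distance=3)
    Update dist[6] = 5
  Visit vertex 5 (distance=4)

Step 3: Shortest path: 7 -> 4 -> 2 -> 5
Total weight: 1 + 1 + 2 = 4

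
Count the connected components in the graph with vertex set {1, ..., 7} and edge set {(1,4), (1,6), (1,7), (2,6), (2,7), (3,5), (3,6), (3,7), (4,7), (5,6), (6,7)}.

Step 1: Build adjacency list from edges:
  1: 4, 6, 7
  2: 6, 7
  3: 5, 6, 7
  4: 1, 7
  5: 3, 6
  6: 1, 2, 3, 5, 7
  7: 1, 2, 3, 4, 6

Step 2: Run BFS/DFS from vertex 1:
  Visited: {1, 4, 6, 7, 2, 3, 5}
  Reached 7 of 7 vertices

Step 3: All 7 vertices reached from vertex 1, so the graph is connected.
Number of connected components: 1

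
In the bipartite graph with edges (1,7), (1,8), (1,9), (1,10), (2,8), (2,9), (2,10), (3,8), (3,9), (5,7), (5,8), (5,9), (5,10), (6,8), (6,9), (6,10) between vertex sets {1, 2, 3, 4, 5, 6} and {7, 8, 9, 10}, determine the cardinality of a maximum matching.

Step 1: List the neighbors of each left vertex:
  1: 7, 8, 9, 10
  2: 8, 9, 10
  3: 8, 9
  4: (none)
  5: 7, 8, 9, 10
  6: 8, 9, 10

Step 2: Greedily match left vertices, then look for augmenting paths:
  Match 1 -- 7
  Match 2 -- 8
  Match 3 -- 9
  Match 5 -- 10
  No augmenting path remains.

Step 3: Verify this is maximum:
  Matching size 4 = min(|L|, |R|) = min(6, 4), which is an upper bound, so this matching is maximum.

Maximum matching: {(1,7), (2,8), (3,9), (5,10)}
Size: 4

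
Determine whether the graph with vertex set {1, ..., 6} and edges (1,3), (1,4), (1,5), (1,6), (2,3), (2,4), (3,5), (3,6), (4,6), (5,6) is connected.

Step 1: Build adjacency list from edges:
  1: 3, 4, 5, 6
  2: 3, 4
  3: 1, 2, 5, 6
  4: 1, 2, 6
  5: 1, 3, 6
  6: 1, 3, 4, 5

Step 2: Run BFS/DFS from vertex 1:
  Visited: {1, 3, 4, 5, 6, 2}
  Reached 6 of 6 vertices

Step 3: All 6 vertices reached from vertex 1, so the graph is connected.
Answer: Yes, the graph is connected.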